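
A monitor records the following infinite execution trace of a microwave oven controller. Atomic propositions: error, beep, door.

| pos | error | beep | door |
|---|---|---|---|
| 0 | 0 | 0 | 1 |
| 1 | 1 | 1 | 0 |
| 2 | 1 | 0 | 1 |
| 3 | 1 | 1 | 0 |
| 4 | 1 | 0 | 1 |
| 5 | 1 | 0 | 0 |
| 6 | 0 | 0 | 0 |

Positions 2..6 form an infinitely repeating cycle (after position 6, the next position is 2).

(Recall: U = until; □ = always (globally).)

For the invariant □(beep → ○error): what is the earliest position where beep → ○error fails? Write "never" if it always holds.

beep → ○error holds at every position 0..6, and those are all the positions the trace ever visits, so the invariant □(beep → ○error) is never violated.

never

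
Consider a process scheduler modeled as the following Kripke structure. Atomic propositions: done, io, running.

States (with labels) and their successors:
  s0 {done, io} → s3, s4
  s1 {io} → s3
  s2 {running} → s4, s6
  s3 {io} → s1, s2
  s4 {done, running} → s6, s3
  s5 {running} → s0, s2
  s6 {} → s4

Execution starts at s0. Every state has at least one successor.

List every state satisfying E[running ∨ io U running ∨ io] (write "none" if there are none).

{s0, s1, s2, s3, s4, s5}

States satisfying running ∨ io: {s0, s1, s2, s3, s4, s5}.
States satisfying E[running ∨ io U running ∨ io]: {s0, s1, s2, s3, s4, s5}.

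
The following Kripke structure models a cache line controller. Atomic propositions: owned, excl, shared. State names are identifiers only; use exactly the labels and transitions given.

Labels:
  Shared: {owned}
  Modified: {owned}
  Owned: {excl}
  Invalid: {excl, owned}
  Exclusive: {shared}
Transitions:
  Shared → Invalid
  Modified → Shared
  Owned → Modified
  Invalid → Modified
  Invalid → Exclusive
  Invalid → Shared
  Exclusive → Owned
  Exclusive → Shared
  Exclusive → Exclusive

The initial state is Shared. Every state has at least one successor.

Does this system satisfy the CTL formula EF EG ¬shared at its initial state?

States satisfying EG ¬shared: {Shared, Modified, Owned, Invalid}.
States satisfying EF EG ¬shared: {Shared, Modified, Owned, Invalid, Exclusive}.
Some path from Shared reaches a state where EG ¬shared holds.
Shared ∈ Sat(EF EG ¬shared).

Holds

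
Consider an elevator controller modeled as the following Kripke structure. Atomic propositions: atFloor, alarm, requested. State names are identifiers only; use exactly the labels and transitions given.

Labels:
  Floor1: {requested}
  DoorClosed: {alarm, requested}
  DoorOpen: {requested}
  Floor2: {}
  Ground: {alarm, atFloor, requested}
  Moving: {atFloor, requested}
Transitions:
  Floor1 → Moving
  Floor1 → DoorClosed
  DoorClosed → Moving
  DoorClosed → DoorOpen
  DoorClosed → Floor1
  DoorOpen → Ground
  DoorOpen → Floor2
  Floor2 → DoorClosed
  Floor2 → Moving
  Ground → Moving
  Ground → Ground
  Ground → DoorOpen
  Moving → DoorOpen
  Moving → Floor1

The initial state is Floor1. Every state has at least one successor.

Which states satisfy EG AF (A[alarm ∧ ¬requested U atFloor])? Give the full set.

{Ground}

States satisfying AF (A[alarm ∧ ¬requested U atFloor]): {Ground, Moving}.
States satisfying EG AF (A[alarm ∧ ¬requested U atFloor]): {Ground}.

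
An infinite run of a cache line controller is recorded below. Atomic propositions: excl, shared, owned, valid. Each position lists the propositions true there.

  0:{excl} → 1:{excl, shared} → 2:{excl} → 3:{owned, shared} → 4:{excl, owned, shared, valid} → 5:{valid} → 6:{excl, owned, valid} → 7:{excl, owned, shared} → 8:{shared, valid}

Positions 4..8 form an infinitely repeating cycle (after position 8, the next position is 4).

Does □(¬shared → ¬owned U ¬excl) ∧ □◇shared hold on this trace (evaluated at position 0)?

Does not hold

¬shared → ¬owned U ¬excl must hold at every position from 0 onward. It fails at position 6, so □(¬shared → ¬owned U ¬excl) is false.
Positions where ¬shared holds: 0, 2, 5, 6.
Check ¬owned U ¬excl at each: 0→ok, 2→ok, 5→ok, 6→fails.
◇shared holds at every position 0..8, and those are all positions ever visited, so □◇shared holds.
At position 0: □(¬shared → ¬owned U ¬excl) is false; □◇shared is true; so □(¬shared → ¬owned U ¬excl) ∧ □◇shared is false.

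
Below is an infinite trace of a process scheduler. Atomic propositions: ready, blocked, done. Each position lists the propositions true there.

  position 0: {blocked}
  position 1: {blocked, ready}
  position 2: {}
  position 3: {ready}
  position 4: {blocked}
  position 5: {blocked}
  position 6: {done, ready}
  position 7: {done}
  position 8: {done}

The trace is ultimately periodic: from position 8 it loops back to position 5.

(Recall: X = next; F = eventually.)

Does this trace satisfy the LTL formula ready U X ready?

Walking from position 0: X ready first holds at position 0, and ready holds at every earlier position along the way, so ready U X ready holds.

Yes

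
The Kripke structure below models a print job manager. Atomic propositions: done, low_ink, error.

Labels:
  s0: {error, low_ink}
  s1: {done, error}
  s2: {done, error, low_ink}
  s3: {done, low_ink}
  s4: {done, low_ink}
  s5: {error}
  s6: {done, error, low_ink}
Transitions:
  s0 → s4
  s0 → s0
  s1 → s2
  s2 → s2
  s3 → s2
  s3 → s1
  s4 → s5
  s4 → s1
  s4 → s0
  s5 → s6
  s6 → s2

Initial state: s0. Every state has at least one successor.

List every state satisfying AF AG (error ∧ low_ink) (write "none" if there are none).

States satisfying AG (error ∧ low_ink): {s2, s6}.
States satisfying AF AG (error ∧ low_ink): {s1, s2, s3, s5, s6}.

{s1, s2, s3, s5, s6}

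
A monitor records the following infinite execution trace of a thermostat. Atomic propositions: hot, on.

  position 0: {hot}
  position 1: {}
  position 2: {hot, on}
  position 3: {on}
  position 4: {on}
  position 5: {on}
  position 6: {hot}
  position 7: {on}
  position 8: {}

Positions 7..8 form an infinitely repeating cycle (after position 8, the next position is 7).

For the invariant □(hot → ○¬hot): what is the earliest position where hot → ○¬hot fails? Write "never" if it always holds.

hot → ○¬hot holds at every position 0..8, and those are all the positions the trace ever visits, so the invariant □(hot → ○¬hot) is never violated.

never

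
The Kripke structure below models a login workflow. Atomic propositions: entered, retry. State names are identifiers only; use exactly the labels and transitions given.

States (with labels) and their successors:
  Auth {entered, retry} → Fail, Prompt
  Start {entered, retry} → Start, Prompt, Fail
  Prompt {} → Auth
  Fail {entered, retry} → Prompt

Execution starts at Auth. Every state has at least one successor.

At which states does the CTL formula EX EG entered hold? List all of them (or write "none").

States satisfying EG entered: {Start}.
States satisfying EX EG entered: {Start}.

{Start}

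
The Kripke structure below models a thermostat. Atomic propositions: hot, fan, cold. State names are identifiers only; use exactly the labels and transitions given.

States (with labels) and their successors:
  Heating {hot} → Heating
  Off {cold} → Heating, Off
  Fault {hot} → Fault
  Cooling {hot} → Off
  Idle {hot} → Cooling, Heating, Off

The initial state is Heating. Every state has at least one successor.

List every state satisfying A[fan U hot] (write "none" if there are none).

{Heating, Fault, Cooling, Idle}

States satisfying fan: ∅.
States satisfying hot: {Heating, Fault, Cooling, Idle}.
States satisfying A[fan U hot]: {Heating, Fault, Cooling, Idle}.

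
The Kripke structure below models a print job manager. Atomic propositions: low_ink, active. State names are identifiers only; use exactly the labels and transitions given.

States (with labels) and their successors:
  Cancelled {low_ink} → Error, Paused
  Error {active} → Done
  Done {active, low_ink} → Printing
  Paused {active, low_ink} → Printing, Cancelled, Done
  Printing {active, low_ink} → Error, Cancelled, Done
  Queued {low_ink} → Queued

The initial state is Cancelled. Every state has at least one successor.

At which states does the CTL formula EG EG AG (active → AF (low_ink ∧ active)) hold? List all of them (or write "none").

{Cancelled, Error, Done, Paused, Printing, Queued}

States satisfying EG AG (active → AF (low_ink ∧ active)): {Cancelled, Error, Done, Paused, Printing, Queued}.
States satisfying EG EG AG (active → AF (low_ink ∧ active)): {Cancelled, Error, Done, Paused, Printing, Queued}.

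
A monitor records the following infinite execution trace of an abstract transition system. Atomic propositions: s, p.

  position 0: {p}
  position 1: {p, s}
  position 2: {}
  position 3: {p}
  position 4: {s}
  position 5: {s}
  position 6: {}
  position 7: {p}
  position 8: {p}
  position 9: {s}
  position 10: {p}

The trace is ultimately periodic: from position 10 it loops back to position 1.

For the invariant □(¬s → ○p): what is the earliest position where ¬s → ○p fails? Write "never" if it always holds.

3

Check ¬s → ○p at each position in order: 0 ✓, 1 ✓, 2 ✓.
At position 3 the labels are {p} and the next position 4 has {s}, so ¬s → ○p is false there. This is the first violation.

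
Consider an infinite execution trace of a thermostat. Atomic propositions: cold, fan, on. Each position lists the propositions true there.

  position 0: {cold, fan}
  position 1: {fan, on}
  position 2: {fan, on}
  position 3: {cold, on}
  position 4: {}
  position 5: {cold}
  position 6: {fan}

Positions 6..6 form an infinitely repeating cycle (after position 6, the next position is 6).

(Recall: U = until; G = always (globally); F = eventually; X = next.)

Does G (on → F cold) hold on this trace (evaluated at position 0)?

Yes

on → F cold holds at every position 0..6, and those are all positions ever visited, so G (on → F cold) holds.
Positions where on holds: 1, 2, 3.
Check F cold at each: 1→ok, 2→ok, 3→ok.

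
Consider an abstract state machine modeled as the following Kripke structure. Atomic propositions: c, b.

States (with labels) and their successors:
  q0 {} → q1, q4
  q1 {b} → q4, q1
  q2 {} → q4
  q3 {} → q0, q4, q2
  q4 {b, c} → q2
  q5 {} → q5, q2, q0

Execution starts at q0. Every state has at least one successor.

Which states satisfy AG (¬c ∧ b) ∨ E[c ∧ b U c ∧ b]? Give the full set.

{q4}

States satisfying ¬c ∧ b: {q1}.
States satisfying AG (¬c ∧ b): ∅.
States satisfying c ∧ b: {q4}.
States satisfying E[c ∧ b U c ∧ b]: {q4}.
States satisfying AG (¬c ∧ b) ∨ E[c ∧ b U c ∧ b]: {q4}.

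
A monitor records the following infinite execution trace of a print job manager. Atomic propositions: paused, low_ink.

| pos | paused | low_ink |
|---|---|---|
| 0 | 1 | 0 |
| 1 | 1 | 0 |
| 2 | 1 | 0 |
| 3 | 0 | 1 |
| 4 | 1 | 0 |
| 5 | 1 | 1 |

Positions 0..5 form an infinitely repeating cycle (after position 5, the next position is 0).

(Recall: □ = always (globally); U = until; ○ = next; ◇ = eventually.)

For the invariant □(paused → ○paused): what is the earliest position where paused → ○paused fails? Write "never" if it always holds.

2

Check paused → ○paused at each position in order: 0 ✓, 1 ✓.
At position 2 the labels are {paused} and the next position 3 has {low_ink}, so paused → ○paused is false there. This is the first violation.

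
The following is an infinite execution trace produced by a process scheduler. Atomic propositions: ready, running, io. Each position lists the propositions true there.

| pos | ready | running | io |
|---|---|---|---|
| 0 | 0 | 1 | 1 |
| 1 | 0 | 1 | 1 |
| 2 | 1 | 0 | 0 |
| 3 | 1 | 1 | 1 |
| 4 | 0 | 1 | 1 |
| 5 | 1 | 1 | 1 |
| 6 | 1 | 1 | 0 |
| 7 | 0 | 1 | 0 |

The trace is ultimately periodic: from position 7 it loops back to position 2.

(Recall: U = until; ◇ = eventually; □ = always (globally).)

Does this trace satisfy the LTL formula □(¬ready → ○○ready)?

¬ready → ○○ready holds at every position 0..7, and those are all positions ever visited, so □(¬ready → ○○ready) holds.
Positions where ¬ready holds: 0, 1, 4, 7.
Check ○○ready at each: 0→ok, 1→ok, 4→ok, 7→ok.

Satisfied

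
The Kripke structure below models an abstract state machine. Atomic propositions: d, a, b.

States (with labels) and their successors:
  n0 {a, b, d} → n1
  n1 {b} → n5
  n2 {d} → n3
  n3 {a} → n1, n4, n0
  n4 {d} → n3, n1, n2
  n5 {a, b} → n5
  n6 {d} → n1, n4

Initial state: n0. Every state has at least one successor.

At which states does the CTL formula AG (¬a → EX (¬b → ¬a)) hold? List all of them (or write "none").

States satisfying ¬a → EX (¬b → ¬a): {n0, n1, n3, n4, n5, n6}.
States satisfying AG (¬a → EX (¬b → ¬a)): {n0, n1, n5}.

{n0, n1, n5}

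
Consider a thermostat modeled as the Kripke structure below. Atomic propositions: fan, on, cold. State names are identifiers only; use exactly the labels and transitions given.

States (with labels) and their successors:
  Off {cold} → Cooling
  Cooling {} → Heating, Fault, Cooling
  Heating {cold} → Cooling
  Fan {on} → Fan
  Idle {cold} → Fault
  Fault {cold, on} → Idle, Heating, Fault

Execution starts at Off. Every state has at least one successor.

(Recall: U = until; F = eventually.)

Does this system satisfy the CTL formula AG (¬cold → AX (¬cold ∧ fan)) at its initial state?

States satisfying ¬cold → AX (¬cold ∧ fan): {Off, Heating, Idle, Fault}.
States satisfying AG (¬cold → AX (¬cold ∧ fan)): ∅.
Cooling is reachable from Off and violates ¬cold → AX (¬cold ∧ fan), so AG fails at Off.
Off ∉ Sat(AG (¬cold → AX (¬cold ∧ fan))).

No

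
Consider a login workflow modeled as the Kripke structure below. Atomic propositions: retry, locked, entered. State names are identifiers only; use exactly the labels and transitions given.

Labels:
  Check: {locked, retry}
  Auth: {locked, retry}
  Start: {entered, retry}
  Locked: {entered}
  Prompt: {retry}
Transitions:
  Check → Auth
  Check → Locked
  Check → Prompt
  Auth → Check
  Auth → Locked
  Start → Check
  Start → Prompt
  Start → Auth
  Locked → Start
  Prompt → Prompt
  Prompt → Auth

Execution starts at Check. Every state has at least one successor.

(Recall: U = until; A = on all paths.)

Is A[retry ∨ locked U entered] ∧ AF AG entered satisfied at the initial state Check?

No

States satisfying retry ∨ locked: {Check, Auth, Start, Prompt}.
States satisfying entered: {Start, Locked}.
States satisfying A[retry ∨ locked U entered]: {Start, Locked}.
States satisfying AG entered: ∅.
States satisfying AF AG entered: ∅.
States satisfying A[retry ∨ locked U entered] ∧ AF AG entered: ∅.
Check ∉ Sat(A[retry ∨ locked U entered] ∧ AF AG entered).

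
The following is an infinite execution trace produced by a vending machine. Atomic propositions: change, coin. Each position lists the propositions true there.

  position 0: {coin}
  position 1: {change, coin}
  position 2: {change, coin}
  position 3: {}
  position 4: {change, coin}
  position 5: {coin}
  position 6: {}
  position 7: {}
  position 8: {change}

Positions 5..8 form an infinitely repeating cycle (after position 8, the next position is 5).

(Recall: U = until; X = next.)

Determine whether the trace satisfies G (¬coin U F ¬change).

Yes

¬coin U F ¬change holds at every position 0..8, and those are all positions ever visited, so G (¬coin U F ¬change) holds.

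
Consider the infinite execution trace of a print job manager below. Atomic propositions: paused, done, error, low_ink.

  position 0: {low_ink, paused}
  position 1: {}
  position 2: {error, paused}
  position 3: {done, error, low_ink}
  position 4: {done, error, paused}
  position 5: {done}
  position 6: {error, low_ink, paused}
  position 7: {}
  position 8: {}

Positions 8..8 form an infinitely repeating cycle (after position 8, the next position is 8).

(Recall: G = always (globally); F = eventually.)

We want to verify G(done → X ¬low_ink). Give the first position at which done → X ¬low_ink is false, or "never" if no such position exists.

5

Check done → X ¬low_ink at each position in order: 0 ✓, 1 ✓, 2 ✓, 3 ✓, 4 ✓.
At position 5 the labels are {done} and the next position 6 has {error, low_ink, paused}, so done → X ¬low_ink is false there. This is the first violation.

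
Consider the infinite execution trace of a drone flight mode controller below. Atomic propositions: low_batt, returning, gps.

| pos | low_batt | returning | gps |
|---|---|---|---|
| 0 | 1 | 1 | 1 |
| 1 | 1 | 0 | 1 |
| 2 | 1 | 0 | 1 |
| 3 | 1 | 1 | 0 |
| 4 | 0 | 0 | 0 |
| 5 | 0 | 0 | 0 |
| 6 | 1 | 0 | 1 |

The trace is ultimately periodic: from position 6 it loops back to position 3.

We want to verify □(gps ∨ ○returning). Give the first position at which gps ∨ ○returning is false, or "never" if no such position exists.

Check gps ∨ ○returning at each position in order: 0 ✓, 1 ✓, 2 ✓.
At position 3 the labels are {low_batt, returning} and the next position 4 has {}, so gps ∨ ○returning is false there. This is the first violation.

3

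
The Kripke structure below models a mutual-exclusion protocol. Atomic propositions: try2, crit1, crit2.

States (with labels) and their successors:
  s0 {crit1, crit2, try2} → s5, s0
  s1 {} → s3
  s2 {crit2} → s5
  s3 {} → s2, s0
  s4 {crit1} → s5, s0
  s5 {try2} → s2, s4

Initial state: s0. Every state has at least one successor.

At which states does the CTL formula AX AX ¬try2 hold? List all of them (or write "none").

{s2}

States satisfying AX ¬try2: {s1, s5}.
States satisfying AX AX ¬try2: {s2}.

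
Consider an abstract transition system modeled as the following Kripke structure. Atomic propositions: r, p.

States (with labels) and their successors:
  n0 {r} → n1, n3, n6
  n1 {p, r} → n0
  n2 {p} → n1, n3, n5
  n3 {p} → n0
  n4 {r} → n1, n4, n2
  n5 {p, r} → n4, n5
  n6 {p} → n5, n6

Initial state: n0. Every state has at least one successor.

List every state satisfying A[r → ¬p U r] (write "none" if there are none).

States satisfying r → ¬p: {n0, n2, n3, n4, n6}.
States satisfying r: {n0, n1, n4, n5}.
States satisfying A[r → ¬p U r]: {n0, n1, n2, n3, n4, n5}.

{n0, n1, n2, n3, n4, n5}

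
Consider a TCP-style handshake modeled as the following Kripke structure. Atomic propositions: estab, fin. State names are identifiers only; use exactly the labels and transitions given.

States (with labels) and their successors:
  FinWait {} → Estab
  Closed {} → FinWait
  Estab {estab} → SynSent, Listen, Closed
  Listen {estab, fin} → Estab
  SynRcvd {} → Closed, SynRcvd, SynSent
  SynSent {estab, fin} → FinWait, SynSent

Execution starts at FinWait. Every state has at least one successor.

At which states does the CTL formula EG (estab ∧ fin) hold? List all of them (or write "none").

States satisfying estab ∧ fin: {Listen, SynSent}.
States satisfying EG (estab ∧ fin): {SynSent}.

{SynSent}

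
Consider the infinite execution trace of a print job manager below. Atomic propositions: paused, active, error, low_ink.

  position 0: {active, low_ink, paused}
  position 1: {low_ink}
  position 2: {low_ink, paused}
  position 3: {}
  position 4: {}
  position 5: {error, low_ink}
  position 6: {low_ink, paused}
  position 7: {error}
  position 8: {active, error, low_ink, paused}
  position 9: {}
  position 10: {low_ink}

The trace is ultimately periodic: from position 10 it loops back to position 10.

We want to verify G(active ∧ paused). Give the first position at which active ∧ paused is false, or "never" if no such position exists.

Check active ∧ paused at each position in order: 0 ✓.
At position 1 the labels are {low_ink}, so active ∧ paused is false there. This is the first violation.

1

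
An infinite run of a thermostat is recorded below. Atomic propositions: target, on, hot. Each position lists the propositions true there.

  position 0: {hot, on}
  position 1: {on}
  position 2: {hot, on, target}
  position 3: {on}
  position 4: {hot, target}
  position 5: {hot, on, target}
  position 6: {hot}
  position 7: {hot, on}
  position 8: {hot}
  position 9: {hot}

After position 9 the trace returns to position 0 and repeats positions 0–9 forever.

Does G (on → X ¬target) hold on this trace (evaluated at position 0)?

on → X ¬target must hold at every position from 0 onward. It fails at position 1, so G (on → X ¬target) is false.
Positions where on holds: 0, 1, 2, 3, 5, 7.
Check X ¬target at each: 0→ok, 1→fails, 2→ok, 3→fails, 5→ok, 7→ok.

Violated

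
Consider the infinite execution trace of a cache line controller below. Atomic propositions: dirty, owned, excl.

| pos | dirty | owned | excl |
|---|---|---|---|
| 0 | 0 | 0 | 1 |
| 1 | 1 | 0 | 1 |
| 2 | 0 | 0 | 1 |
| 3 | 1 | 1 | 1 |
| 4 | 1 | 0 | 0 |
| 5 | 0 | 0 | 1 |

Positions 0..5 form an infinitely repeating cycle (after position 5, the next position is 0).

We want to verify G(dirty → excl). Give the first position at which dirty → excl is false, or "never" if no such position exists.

Check dirty → excl at each position in order: 0 ✓, 1 ✓, 2 ✓, 3 ✓.
At position 4 the labels are {dirty}, so dirty → excl is false there. This is the first violation.

4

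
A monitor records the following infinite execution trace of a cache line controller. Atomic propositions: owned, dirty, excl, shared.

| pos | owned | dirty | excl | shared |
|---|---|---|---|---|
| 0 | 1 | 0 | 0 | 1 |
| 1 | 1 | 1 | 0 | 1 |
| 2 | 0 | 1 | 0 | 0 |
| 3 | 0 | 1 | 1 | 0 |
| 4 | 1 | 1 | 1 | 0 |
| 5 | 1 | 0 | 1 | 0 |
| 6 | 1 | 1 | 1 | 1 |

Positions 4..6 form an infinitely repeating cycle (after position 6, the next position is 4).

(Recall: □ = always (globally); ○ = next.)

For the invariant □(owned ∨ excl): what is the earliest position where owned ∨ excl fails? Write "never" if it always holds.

2

Check owned ∨ excl at each position in order: 0 ✓, 1 ✓.
At position 2 the labels are {dirty}, so owned ∨ excl is false there. This is the first violation.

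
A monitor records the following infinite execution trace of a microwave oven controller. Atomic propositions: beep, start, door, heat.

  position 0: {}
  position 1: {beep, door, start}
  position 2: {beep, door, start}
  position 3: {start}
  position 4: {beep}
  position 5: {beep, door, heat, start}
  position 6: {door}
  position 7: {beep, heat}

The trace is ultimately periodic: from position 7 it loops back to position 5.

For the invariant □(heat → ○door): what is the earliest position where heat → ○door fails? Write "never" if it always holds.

never

heat → ○door holds at every position 0..7, and those are all the positions the trace ever visits, so the invariant □(heat → ○door) is never violated.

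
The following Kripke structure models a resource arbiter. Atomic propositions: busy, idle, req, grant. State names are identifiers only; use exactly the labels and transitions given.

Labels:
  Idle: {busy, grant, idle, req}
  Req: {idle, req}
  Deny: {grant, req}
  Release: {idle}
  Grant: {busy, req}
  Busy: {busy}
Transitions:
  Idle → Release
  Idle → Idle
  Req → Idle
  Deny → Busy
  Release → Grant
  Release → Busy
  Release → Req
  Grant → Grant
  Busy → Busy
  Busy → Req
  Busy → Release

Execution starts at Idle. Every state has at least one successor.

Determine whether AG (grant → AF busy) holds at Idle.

States satisfying grant → AF busy: {Idle, Req, Deny, Release, Grant, Busy}.
States satisfying AG (grant → AF busy): {Idle, Req, Deny, Release, Grant, Busy}.
Every state reachable from Idle satisfies grant → AF busy.
Idle ∈ Sat(AG (grant → AF busy)).

Holds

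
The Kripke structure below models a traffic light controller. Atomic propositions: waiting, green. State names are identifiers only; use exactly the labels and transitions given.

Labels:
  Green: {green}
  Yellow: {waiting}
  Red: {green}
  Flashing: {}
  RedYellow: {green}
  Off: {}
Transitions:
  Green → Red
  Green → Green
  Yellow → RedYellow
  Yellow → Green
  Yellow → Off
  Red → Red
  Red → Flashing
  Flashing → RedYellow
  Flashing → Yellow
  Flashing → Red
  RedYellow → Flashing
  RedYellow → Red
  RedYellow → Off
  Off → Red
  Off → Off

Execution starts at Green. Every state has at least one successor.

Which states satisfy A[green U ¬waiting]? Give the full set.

{Green, Red, Flashing, RedYellow, Off}

States satisfying green: {Green, Red, RedYellow}.
States satisfying ¬waiting: {Green, Red, Flashing, RedYellow, Off}.
States satisfying A[green U ¬waiting]: {Green, Red, Flashing, RedYellow, Off}.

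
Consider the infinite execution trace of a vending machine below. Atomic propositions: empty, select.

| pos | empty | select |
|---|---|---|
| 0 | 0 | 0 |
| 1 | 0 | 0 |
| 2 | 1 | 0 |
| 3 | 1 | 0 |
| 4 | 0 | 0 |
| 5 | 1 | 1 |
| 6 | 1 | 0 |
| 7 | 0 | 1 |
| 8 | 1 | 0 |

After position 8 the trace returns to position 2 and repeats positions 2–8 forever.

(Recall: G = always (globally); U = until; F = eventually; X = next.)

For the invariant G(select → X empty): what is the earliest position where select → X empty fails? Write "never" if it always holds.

never

select → X empty holds at every position 0..8, and those are all the positions the trace ever visits, so the invariant G(select → X empty) is never violated.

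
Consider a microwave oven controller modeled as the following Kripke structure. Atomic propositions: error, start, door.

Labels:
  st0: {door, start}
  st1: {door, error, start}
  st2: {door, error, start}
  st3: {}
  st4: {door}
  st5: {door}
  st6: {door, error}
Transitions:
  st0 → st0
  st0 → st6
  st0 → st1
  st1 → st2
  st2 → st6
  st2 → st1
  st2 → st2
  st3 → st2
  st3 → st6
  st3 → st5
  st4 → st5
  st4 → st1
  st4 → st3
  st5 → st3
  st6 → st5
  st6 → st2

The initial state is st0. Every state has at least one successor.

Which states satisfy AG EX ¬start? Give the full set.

none

States satisfying EX ¬start: {st0, st2, st3, st4, st5, st6}.
States satisfying AG EX ¬start: ∅.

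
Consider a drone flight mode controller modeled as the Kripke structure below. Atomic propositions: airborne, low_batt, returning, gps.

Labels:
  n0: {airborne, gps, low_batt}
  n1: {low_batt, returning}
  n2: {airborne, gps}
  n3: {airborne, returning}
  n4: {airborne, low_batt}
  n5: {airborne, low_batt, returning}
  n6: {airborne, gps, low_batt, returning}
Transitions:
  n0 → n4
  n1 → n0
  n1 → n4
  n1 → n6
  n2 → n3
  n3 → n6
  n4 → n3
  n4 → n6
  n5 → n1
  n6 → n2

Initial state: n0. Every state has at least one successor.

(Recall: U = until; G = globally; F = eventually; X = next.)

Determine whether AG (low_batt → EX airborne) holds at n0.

States satisfying low_batt → EX airborne: {n0, n1, n2, n3, n4, n6}.
States satisfying AG (low_batt → EX airborne): {n0, n1, n2, n3, n4, n6}.
Every state reachable from n0 satisfies low_batt → EX airborne.
n0 ∈ Sat(AG (low_batt → EX airborne)).

Holds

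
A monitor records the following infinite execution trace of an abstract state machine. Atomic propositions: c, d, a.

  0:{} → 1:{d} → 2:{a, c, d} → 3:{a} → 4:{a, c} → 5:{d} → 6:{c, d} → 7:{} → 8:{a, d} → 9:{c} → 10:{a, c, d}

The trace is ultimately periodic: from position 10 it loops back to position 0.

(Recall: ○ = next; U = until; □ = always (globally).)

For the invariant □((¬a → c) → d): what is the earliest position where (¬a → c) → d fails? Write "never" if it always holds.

Check (¬a → c) → d at each position in order: 0 ✓, 1 ✓, 2 ✓.
At position 3 the labels are {a}, so (¬a → c) → d is false there. This is the first violation.

3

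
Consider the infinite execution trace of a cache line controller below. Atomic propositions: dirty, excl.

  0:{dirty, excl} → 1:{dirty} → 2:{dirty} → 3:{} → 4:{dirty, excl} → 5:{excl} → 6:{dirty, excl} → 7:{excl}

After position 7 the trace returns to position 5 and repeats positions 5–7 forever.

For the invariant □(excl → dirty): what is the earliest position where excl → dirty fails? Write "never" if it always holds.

Check excl → dirty at each position in order: 0 ✓, 1 ✓, 2 ✓, 3 ✓, 4 ✓.
At position 5 the labels are {excl}, so excl → dirty is false there. This is the first violation.

5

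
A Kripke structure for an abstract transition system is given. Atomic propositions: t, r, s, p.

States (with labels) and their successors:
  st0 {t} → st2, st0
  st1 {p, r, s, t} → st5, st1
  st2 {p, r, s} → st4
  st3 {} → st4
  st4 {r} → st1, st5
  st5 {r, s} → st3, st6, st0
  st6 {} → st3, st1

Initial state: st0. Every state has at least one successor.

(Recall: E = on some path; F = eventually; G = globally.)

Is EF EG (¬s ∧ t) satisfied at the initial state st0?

Satisfied

States satisfying EG (¬s ∧ t): {st0}.
States satisfying EF EG (¬s ∧ t): {st0, st1, st2, st3, st4, st5, st6}.
Some path from st0 reaches a state where EG (¬s ∧ t) holds.
st0 ∈ Sat(EF EG (¬s ∧ t)).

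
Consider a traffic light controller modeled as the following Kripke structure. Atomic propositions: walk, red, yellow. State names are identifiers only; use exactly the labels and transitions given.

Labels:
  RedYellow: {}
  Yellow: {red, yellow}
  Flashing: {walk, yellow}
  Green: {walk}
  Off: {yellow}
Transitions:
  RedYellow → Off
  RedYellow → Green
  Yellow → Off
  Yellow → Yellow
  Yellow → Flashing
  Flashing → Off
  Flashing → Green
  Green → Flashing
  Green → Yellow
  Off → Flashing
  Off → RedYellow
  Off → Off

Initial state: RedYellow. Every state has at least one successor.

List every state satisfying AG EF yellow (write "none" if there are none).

States satisfying EF yellow: {RedYellow, Yellow, Flashing, Green, Off}.
States satisfying AG EF yellow: {RedYellow, Yellow, Flashing, Green, Off}.

{RedYellow, Yellow, Flashing, Green, Off}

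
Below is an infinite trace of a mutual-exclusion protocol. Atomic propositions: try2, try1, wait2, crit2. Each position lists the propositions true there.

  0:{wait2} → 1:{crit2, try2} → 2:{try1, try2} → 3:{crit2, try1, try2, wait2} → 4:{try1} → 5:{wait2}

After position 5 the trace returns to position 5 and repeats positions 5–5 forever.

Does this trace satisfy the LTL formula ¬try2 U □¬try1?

Violated

Walking from position 0: at position 1, □¬try1 has not yet held and ¬try2 fails, so ¬try2 U □¬try1 is false.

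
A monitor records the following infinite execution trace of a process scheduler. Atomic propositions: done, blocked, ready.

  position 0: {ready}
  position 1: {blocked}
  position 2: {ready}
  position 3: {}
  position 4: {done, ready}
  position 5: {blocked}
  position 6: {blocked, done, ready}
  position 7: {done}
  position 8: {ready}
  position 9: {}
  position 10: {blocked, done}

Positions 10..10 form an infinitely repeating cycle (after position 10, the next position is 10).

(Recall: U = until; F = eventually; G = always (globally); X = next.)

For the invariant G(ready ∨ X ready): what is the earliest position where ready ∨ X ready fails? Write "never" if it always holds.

9

Check ready ∨ X ready at each position in order: 0 ✓, 1 ✓, 2 ✓, 3 ✓, 4 ✓, 5 ✓, 6 ✓, 7 ✓, 8 ✓.
At position 9 the labels are {} and the next position 10 has {blocked, done}, so ready ∨ X ready is false there. This is the first violation.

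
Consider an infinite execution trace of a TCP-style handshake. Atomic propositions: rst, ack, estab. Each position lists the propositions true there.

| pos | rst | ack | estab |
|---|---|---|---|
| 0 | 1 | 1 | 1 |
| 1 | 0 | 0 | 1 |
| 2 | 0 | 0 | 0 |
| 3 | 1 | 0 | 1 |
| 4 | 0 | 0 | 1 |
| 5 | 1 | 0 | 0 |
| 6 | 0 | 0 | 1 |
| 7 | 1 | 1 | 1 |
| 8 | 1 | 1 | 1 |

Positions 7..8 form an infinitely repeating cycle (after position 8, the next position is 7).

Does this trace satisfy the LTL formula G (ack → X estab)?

Holds

ack → X estab holds at every position 0..8, and those are all positions ever visited, so G (ack → X estab) holds.
Positions where ack holds: 0, 7, 8.
Check X estab at each: 0→ok, 7→ok, 8→ok.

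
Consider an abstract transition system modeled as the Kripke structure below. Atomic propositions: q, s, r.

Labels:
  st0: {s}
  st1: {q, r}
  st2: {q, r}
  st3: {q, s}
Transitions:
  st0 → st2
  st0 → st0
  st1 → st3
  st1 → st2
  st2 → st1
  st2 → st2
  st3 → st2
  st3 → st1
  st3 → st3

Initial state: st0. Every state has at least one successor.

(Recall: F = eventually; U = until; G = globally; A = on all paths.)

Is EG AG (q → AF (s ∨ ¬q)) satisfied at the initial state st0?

States satisfying AG (q → AF (s ∨ ¬q)): ∅.
States satisfying EG AG (q → AF (s ∨ ¬q)): ∅.
No suitable path/successor from st0 witnesses the formula.
st0 ∉ Sat(EG AG (q → AF (s ∨ ¬q))).

No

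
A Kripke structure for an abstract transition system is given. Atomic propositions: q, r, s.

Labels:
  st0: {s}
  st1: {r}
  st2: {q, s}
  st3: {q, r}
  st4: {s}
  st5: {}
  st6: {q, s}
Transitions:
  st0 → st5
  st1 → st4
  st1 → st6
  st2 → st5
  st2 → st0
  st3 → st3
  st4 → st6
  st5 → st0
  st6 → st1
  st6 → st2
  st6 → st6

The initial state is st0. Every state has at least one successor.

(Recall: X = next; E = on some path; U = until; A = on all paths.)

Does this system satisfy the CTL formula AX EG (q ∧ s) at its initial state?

States satisfying EG (q ∧ s): {st6}.
States satisfying AX EG (q ∧ s): {st4}.
st0 ∉ Sat(AX EG (q ∧ s)).

Does not hold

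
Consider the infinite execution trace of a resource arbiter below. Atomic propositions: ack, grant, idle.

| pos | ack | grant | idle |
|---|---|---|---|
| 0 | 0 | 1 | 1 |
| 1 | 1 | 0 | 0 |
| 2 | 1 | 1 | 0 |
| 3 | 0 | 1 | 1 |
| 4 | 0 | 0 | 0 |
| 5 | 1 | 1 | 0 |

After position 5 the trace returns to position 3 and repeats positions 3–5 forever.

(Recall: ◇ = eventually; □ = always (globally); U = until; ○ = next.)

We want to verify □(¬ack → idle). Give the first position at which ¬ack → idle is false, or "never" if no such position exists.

Check ¬ack → idle at each position in order: 0 ✓, 1 ✓, 2 ✓, 3 ✓.
At position 4 the labels are {}, so ¬ack → idle is false there. This is the first violation.

4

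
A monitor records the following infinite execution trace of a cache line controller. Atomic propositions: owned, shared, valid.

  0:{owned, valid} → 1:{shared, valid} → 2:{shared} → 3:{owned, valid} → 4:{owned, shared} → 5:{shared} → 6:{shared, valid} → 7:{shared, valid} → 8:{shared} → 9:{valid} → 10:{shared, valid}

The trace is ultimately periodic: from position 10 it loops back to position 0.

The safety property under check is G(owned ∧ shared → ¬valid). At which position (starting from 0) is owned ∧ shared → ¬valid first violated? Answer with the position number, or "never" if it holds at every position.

never

owned ∧ shared → ¬valid holds at every position 0..10, and those are all the positions the trace ever visits, so the invariant G(owned ∧ shared → ¬valid) is never violated.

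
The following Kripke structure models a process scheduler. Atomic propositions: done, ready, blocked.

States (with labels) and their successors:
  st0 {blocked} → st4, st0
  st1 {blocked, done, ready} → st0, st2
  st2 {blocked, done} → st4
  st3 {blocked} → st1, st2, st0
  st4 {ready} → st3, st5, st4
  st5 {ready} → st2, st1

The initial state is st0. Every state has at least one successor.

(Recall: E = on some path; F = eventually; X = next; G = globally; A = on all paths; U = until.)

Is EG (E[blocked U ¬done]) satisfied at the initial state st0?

States satisfying E[blocked U ¬done]: {st0, st1, st2, st3, st4, st5}.
States satisfying EG (E[blocked U ¬done]): {st0, st1, st2, st3, st4, st5}.
st0 ∈ Sat(EG (E[blocked U ¬done])).

Yes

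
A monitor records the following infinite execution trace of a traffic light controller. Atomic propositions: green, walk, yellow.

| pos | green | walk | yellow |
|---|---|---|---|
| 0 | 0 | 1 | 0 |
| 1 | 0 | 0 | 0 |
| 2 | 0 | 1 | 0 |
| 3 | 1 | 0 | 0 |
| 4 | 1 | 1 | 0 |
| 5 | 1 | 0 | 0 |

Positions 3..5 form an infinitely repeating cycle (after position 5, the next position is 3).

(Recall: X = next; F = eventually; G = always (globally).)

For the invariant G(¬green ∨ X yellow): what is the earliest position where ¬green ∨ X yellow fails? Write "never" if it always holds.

Check ¬green ∨ X yellow at each position in order: 0 ✓, 1 ✓, 2 ✓.
At position 3 the labels are {green} and the next position 4 has {green, walk}, so ¬green ∨ X yellow is false there. This is the first violation.

3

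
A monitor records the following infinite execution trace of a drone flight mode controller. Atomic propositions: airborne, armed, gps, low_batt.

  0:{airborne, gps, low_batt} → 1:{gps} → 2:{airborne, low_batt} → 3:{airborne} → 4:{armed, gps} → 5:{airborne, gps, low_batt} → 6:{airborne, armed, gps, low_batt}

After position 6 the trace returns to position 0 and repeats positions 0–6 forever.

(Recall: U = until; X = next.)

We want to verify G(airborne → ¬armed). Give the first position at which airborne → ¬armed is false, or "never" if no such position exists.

6

Check airborne → ¬armed at each position in order: 0 ✓, 1 ✓, 2 ✓, 3 ✓, 4 ✓, 5 ✓.
At position 6 the labels are {airborne, armed, gps, low_batt}, so airborne → ¬armed is false there. This is the first violation.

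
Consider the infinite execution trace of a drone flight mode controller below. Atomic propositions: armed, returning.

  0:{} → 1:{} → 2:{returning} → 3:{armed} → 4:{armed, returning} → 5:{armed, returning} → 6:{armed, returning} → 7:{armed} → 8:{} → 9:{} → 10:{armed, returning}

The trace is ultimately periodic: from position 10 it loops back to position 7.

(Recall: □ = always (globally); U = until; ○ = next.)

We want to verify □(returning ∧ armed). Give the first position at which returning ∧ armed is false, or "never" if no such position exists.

0

At position 0 the labels are {}, so returning ∧ armed is false there. This is the first violation.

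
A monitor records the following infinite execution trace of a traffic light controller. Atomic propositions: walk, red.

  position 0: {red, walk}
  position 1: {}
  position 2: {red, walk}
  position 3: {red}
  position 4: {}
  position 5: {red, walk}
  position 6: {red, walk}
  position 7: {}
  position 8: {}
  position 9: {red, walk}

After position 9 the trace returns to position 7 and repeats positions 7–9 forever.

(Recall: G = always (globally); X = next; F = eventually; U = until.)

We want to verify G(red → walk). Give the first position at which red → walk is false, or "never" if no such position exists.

3

Check red → walk at each position in order: 0 ✓, 1 ✓, 2 ✓.
At position 3 the labels are {red}, so red → walk is false there. This is the first violation.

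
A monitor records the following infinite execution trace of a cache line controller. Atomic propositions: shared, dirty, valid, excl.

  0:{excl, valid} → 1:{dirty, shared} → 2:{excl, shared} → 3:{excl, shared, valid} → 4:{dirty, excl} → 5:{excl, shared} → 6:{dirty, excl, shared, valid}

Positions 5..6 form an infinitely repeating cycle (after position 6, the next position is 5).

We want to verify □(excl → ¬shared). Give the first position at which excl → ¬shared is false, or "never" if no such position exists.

Check excl → ¬shared at each position in order: 0 ✓, 1 ✓.
At position 2 the labels are {excl, shared}, so excl → ¬shared is false there. This is the first violation.

2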